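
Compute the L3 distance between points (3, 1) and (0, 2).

(Σ|x_i - y_i|^3)^(1/3) = (|3 - 0|^3 + |1 - 2|^3)^(1/3)
= (3^3 + 1^3)^(1/3) = (27 + 1)^(1/3) = (28)^(1/3) ≈ 3.0366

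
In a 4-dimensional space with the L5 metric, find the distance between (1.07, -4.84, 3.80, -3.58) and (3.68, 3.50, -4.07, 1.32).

(Σ|x_i - y_i|^5)^(1/5) = (|1.07 - 3.68|^5 + |-4.84 - 3.5|^5 + |3.8 - (-4.07)|^5 + |-3.58 - 1.32|^5)^(1/5)
= (2.61^5 + 8.34^5 + 7.87^5 + 4.9^5)^(1/5) ≈ (121.1163 + 40348.7656 + 30190.7333 + 2824.7525)^(1/5) = (73485.3677)^(1/5) ≈ 9.4024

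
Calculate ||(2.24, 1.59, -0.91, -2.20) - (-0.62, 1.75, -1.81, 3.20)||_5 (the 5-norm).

(Σ|x_i - y_i|^5)^(1/5) = (|2.24 - (-0.62)|^5 + |1.59 - 1.75|^5 + |-0.91 - (-1.81)|^5 + |-2.2 - 3.2|^5)^(1/5)
= (2.86^5 + 0.16^5 + 0.9^5 + 5.4^5)^(1/5) ≈ (191.3507 + 0.0001 + 0.5905 + 4591.6502)^(1/5) = (4783.5915)^(1/5) ≈ 5.4444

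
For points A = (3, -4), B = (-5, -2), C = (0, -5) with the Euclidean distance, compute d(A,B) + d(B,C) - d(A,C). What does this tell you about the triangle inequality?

d(A,B) = √(8² + 2²) = √68 ≈ 8.2462, d(B,C) = √(5² + 3²) = √34 ≈ 5.831, d(A,C) = √(3² + 1²) = √10 ≈ 3.1623.
d(A,B) + d(B,C) - d(A,C) = 8.2462 + 5.831 - 3.1623 = 14.0772 - 3.1623 = 10.9149 (to 4 decimal places). This is ≥ 0, so the triangle inequality holds for these points.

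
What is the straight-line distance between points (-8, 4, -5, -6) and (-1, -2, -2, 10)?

√(Σ(x_i - y_i)²) = √((-8 - (-1))² + (4 - (-2))² + (-5 - (-2))² + (-6 - 10)²)
= √((-7)² + 6² + (-3)² + (-16)²) = √(49 + 36 + 9 + 256) = √350 ≈ 18.7083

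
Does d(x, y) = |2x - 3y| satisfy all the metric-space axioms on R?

No. d fails symmetry: d(8, 3) = |2·8 - 3·3| = |7| = 7, but d(3, 8) = |2·3 - 3·8| = |-18| = 18. Since 7 ≠ 18, d(x,y) ≠ d(y,x) in general.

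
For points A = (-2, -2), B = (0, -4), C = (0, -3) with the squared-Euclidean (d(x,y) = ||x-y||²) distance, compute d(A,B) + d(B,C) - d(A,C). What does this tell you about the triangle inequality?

d(A,B) = 2² + 2² = 8, d(B,C) = 0² + 1² = 1, d(A,C) = 2² + 1² = 5.
d(A,B) + d(B,C) - d(A,C) = 8 + 1 - 5 = 9 - 5 = 4. This is ≥ 0, so the triangle inequality holds for these points.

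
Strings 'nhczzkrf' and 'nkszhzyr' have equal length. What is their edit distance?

Let D[i][j] be the edit distance between the first i characters of 'nhczzkrf' and the first j characters of 'nkszhzyr', with D[i][0] = i, D[0][j] = j, and D[i][j] = D[i-1][j-1] if the characters match, else 1 + min(D[i-1][j], D[i][j-1], D[i-1][j-1]). Filling the table (rows: prefixes of 'nhczzkrf', columns: prefixes of 'nkszhzyr'):
     ε  n  k  s  z  h  z  y  r
  ε  0  1  2  3  4  5  6  7  8
  n  1  0  1  2  3  4  5  6  7
  h  2  1  1  2  3  3  4  5  6
  c  3  2  2  2  3  4  4  5  6
  z  4  3  3  3  2  3  4  5  6
  z  5  4  4  4  3  3  3  4  5
  k  6  5  4  5  4  4  4  4  5
  r  7  6  5  5  5  5  5  5  4
  f  8  7  6  6  6  6  6  6  5
The bottom-right entry gives D[8][8] = 5, so no sequence of fewer than 5 edits works. Backtracking through the table gives one optimal edit sequence (5 edits):
  nhczzkrf → nkczzkrf (sub h→k @2)
  nkczzkrf → nkszzkrf (sub c→s @3)
  nkszzkrf → nkszhzkrf (ins h @5)
  nkszhzkrf → nkszhzyrf (sub k→y @7)
  nkszhzyrf → nkszhzyr (del f @9)
Edit distance = 5.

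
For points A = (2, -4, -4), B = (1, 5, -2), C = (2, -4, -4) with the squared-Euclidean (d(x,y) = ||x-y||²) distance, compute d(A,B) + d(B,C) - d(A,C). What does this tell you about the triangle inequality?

d(A,B) = 1² + 9² + 2² = 86, d(B,C) = 1² + 9² + 2² = 86, d(A,C) = 0² + 0² + 0² = 0.
d(A,B) + d(B,C) - d(A,C) = 86 + 86 - 0 = 172 - 0 = 172. This is ≥ 0, so the triangle inequality holds for these points.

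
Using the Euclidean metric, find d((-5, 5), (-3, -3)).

√(Σ(x_i - y_i)²) = √((-5 - (-3))² + (5 - (-3))²)
= √((-2)² + 8²) = √(4 + 64) = √68 ≈ 8.2462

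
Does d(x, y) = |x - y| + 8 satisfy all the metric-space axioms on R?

No. d fails identity of indiscernibles (specifically d(x,x) = 0): d(-1, -1) = |-1 - (-1)| + 8 = 0 + 8 = 8 ≠ 0.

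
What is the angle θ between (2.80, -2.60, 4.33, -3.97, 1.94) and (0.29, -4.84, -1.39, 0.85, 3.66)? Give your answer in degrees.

With u = (2.80, -2.60, 4.33, -3.97, 1.94), v = (0.29, -4.84, -1.39, 0.85, 3.66):
u·v = 2.8·0.29 + (-2.6)·(-4.84) + 4.33·(-1.39) + (-3.97)·0.85 + 1.94·3.66 = 0.812 + 12.584 + (-6.0187) + (-3.3745) + 7.1004 = 11.1032.
|u| = √(2.8² + (-2.6)² + 4.33² + (-3.97)² + 1.94²) = √(7.84 + 6.76 + 18.7489 + 15.7609 + 3.7636) = √52.8734, |v| = √(0.29² + (-4.84)² + (-1.39)² + 0.85² + 3.66²) = √(0.0841 + 23.4256 + 1.9321 + 0.7225 + 13.3956) = √39.5599.
cos θ = (u·v)/(|u||v|) = 11.1032/(√52.8734·√39.5599) ≈ 0.242774
θ = arccos(0.242774) ≈ 75.95°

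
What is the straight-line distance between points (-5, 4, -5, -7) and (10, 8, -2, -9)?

√(Σ(x_i - y_i)²) = √((-5 - 10)² + (4 - 8)² + (-5 - (-2))² + (-7 - (-9))²)
= √((-15)² + (-4)² + (-3)² + 2²) = √(225 + 16 + 9 + 4) = √254 ≈ 15.9374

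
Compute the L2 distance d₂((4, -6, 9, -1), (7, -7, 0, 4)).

√(Σ(x_i - y_i)²) = √((4 - 7)² + (-6 - (-7))² + (9 - 0)² + (-1 - 4)²)
= √((-3)² + 1² + 9² + (-5)²) = √(9 + 1 + 81 + 25) = √116 ≈ 10.7703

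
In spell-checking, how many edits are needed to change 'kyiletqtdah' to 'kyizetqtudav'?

Let D[i][j] be the edit distance between the first i characters of 'kyiletqtdah' and the first j characters of 'kyizetqtudav', with D[i][0] = i, D[0][j] = j, and D[i][j] = D[i-1][j-1] if the characters match, else 1 + min(D[i-1][j], D[i][j-1], D[i-1][j-1]). Filling the table (rows: prefixes of 'kyiletqtdah', columns: prefixes of 'kyizetqtudav'):
     ε  k  y  i  z  e  t  q  t  u  d  a  v
  ε  0  1  2  3  4  5  6  7  8  9 10 11 12
  k  1  0  1  2  3  4  5  6  7  8  9 10 11
  y  2  1  0  1  2  3  4  5  6  7  8  9 10
  i  3  2  1  0  1  2  3  4  5  6  7  8  9
  l  4  3  2  1  1  2  3  4  5  6  7  8  9
  e  5  4  3  2  2  1  2  3  4  5  6  7  8
  t  6  5  4  3  3  2  1  2  3  4  5  6  7
  q  7  6  5  4  4  3  2  1  2  3  4  5  6
  t  8  7  6  5  5  4  3  2  1  2  3  4  5
  d  9  8  7  6  6  5  4  3  2  2  2  3  4
  a 10  9  8  7  7  6  5  4  3  3  3  2  3
  h 11 10  9  8  8  7  6  5  4  4  4  3  3
The bottom-right entry gives D[11][12] = 3, so no sequence of fewer than 3 edits works. Backtracking through the table gives one optimal edit sequence (3 edits):
  kyiletqtdah → kyizetqtdah (sub l→z @4)
  kyizetqtdah → kyizetqtudah (ins u @9)
  kyizetqtudah → kyizetqtudav (sub h→v @12)
Edit distance = 3.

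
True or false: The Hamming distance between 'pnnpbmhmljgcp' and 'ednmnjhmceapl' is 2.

Differing positions: 1, 2, 4, 5, 6, 9, 10, 11, 12, 13. Hamming distance = 10, so the claim that d_H = 2 is false.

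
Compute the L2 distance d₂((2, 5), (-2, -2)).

√(Σ(x_i - y_i)²) = √((2 - (-2))² + (5 - (-2))²)
= √(4² + 7²) = √(16 + 49) = √65 ≈ 8.0623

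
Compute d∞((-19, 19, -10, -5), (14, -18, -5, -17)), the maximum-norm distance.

max(|x_i - y_i|) = max(|-19 - 14|, |19 - (-18)|, |-10 - (-5)|, |-5 - (-17)|) = max(33, 37, 5, 12) = 37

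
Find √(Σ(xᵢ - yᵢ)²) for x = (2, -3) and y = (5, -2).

√(Σ(x_i - y_i)²) = √((2 - 5)² + (-3 - (-2))²)
= √((-3)² + (-1)²) = √(9 + 1) = √10 ≈ 3.1623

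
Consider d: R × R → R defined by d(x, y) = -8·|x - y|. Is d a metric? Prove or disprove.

No. With c = -8 < 0, d fails non-negativity: d(1, 9) = -8·|1 - 9| = -8·8 = -64 < 0.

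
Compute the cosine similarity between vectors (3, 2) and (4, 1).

With u = (3, 2), v = (4, 1):
u·v = 3·4 + 2·1 = 12 + 2 = 14.
|u| = √(3² + 2²) = √13, |v| = √(4² + 1²) = √17, so |u||v| = √(13·17) = √221.
cos θ = (u·v)/(|u||v|) = 14/√221 ≈ 0.9417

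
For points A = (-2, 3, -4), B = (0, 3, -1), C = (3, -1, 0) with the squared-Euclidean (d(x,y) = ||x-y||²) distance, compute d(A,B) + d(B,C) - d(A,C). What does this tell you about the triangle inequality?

d(A,B) = 2² + 0² + 3² = 13, d(B,C) = 3² + 4² + 1² = 26, d(A,C) = 5² + 4² + 4² = 57.
d(A,B) + d(B,C) - d(A,C) = 13 + 26 - 57 = 39 - 57 = -18. This is < 0, so the triangle inequality FAILS for these points (squared-Euclidean is not a metric).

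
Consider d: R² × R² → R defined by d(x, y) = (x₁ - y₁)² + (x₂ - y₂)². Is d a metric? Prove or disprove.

No. The squared Euclidean distance fails the triangle inequality. Counterexample: x = (0, 0), y = (1, 2), z = (2, 4). d(x,z) = 2² + 4² = 20, but d(x,y) + d(y,z) = (1² + 2²) + (1² + 2²) = 5 + 5 = 10. Since 20 > 10, the triangle inequality is violated. (Note: √d, the ordinary Euclidean distance, IS a metric.)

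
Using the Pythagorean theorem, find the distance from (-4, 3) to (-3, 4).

√(Σ(x_i - y_i)²) = √((-4 - (-3))² + (3 - 4)²)
= √((-1)² + (-1)²) = √(1 + 1) = √2 ≈ 1.4142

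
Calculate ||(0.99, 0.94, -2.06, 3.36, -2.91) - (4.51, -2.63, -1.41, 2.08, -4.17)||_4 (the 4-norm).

(Σ|x_i - y_i|^4)^(1/4) = (|0.99 - 4.51|^4 + |0.94 - (-2.63)|^4 + |-2.06 - (-1.41)|^4 + |3.36 - 2.08|^4 + |-2.91 - (-4.17)|^4)^(1/4)
= (3.52^4 + 3.57^4 + 0.65^4 + 1.28^4 + 1.26^4)^(1/4) ≈ (153.522 + 162.4325 + 0.1785 + 2.6844 + 2.5205)^(1/4) = (321.3379)^(1/4) ≈ 4.2339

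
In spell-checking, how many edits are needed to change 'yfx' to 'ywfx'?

Let D[i][j] be the edit distance between the first i characters of 'yfx' and the first j characters of 'ywfx', with D[i][0] = i, D[0][j] = j, and D[i][j] = D[i-1][j-1] if the characters match, else 1 + min(D[i-1][j], D[i][j-1], D[i-1][j-1]). Filling the table (rows: prefixes of 'yfx', columns: prefixes of 'ywfx'):
     ε  y  w  f  x
  ε  0  1  2  3  4
  y  1  0  1  2  3
  f  2  1  1  1  2
  x  3  2  2  2  1
The bottom-right entry gives D[3][4] = 1, so no sequence of fewer than 1 edit works. Backtracking through the table gives one optimal edit sequence (1 edit):
  yfx → ywfx (ins w @2)
Edit distance = 1.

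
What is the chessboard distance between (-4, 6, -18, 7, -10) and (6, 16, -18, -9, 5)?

max(|x_i - y_i|) = max(|-4 - 6|, |6 - 16|, |-18 - (-18)|, |7 - (-9)|, |-10 - 5|) = max(10, 10, 0, 16, 15) = 16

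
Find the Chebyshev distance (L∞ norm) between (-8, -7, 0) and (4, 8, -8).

max(|x_i - y_i|) = max(|-8 - 4|, |-7 - 8|, |0 - (-8)|) = max(12, 15, 8) = 15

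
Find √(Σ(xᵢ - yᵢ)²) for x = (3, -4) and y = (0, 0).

√(Σ(x_i - y_i)²) = √((3 - 0)² + (-4 - 0)²)
= √(3² + (-4)²) = √(9 + 16) = √25 = 5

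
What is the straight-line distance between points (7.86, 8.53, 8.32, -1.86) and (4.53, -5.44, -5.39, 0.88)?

√(Σ(x_i - y_i)²) = √((7.86 - 4.53)² + (8.53 - (-5.44))² + (8.32 - (-5.39))² + (-1.86 - 0.88)²)
= √(3.33² + 13.97² + 13.71² + (-2.74)²) = √(11.0889 + 195.1609 + 187.9641 + 7.5076) = √401.7215 ≈ 20.043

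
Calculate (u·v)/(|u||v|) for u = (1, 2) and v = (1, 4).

With u = (1, 2), v = (1, 4):
u·v = 1·1 + 2·4 = 1 + 8 = 9.
|u| = √(1² + 2²) = √5, |v| = √(1² + 4²) = √17, so |u||v| = √(5·17) = √85.
cos θ = (u·v)/(|u||v|) = 9/√85 ≈ 0.9762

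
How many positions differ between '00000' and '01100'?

Differing positions: 2, 3. Hamming distance = 2.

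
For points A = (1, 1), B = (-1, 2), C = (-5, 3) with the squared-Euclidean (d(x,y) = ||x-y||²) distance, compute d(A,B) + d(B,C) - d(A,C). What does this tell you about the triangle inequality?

d(A,B) = 2² + 1² = 5, d(B,C) = 4² + 1² = 17, d(A,C) = 6² + 2² = 40.
d(A,B) + d(B,C) - d(A,C) = 5 + 17 - 40 = 22 - 40 = -18. This is < 0, so the triangle inequality FAILS for these points (squared-Euclidean is not a metric).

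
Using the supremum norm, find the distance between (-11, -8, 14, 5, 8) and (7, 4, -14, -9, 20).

max(|x_i - y_i|) = max(|-11 - 7|, |-8 - 4|, |14 - (-14)|, |5 - (-9)|, |8 - 20|) = max(18, 12, 28, 14, 12) = 28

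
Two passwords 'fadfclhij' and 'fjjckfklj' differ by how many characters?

Differing positions: 2, 3, 4, 5, 6, 7, 8. Hamming distance = 7.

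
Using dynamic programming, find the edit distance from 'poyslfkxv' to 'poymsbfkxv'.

Let D[i][j] be the edit distance between the first i characters of 'poyslfkxv' and the first j characters of 'poymsbfkxv', with D[i][0] = i, D[0][j] = j, and D[i][j] = D[i-1][j-1] if the characters match, else 1 + min(D[i-1][j], D[i][j-1], D[i-1][j-1]). Filling the table (rows: prefixes of 'poyslfkxv', columns: prefixes of 'poymsbfkxv'):
     ε  p  o  y  m  s  b  f  k  x  v
  ε  0  1  2  3  4  5  6  7  8  9 10
  p  1  0  1  2  3  4  5  6  7  8  9
  o  2  1  0  1  2  3  4  5  6  7  8
  y  3  2  1  0  1  2  3  4  5  6  7
  s  4  3  2  1  1  1  2  3  4  5  6
  l  5  4  3  2  2  2  2  3  4  5  6
  f  6  5  4  3  3  3  3  2  3  4  5
  k  7  6  5  4  4  4  4  3  2  3  4
  x  8  7  6  5  5  5  5  4  3  2  3
  v  9  8  7  6  6  6  6  5  4  3  2
The bottom-right entry gives D[9][10] = 2, so no sequence of fewer than 2 edits works. Backtracking through the table gives one optimal edit sequence (2 edits):
  poyslfkxv → poymslfkxv (ins m @4)
  poymslfkxv → poymsbfkxv (sub l→b @6)
Edit distance = 2.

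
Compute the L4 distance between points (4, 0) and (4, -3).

(Σ|x_i - y_i|^4)^(1/4) = (|4 - 4|^4 + |0 - (-3)|^4)^(1/4)
= (0^4 + 3^4)^(1/4) = (0 + 81)^(1/4) = (81)^(1/4) = 3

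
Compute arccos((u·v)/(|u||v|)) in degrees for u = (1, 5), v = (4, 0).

With u = (1, 5), v = (4, 0):
u·v = 1·4 + 5·0 = 4 + 0 = 4.
|u| = √(1² + 5²) = √26, |v| = √(4² + 0²) = √16, so |u||v| = √(26·16) = √416.
cos θ = (u·v)/(|u||v|) = 4/√416 ≈ 0.196116
θ = arccos(0.196116) ≈ 78.69°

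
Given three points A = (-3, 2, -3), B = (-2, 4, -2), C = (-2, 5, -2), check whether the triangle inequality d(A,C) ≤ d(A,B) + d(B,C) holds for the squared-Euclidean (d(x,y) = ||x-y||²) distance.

d(A,B) = 1² + 2² + 1² = 6, d(B,C) = 0² + 1² + 0² = 1, d(A,C) = 1² + 3² + 1² = 11.
d(A,C) = 11 > 6 + 1 = 7. Triangle inequality is VIOLATED. (Squared-Euclidean is not a metric — this is a counterexample.)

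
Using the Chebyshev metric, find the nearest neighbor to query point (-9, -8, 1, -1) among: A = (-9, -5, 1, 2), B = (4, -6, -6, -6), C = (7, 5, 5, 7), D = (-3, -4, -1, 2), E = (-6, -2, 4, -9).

Distances: d(A) = 3, d(B) = 13, d(C) = 16, d(D) = 6, d(E) = 8. Nearest: A = (-9, -5, 1, 2) with distance 3.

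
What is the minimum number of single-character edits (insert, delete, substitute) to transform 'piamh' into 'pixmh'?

Let D[i][j] be the edit distance between the first i characters of 'piamh' and the first j characters of 'pixmh', with D[i][0] = i, D[0][j] = j, and D[i][j] = D[i-1][j-1] if the characters match, else 1 + min(D[i-1][j], D[i][j-1], D[i-1][j-1]). Filling the table (rows: prefixes of 'piamh', columns: prefixes of 'pixmh'):
     ε  p  i  x  m  h
  ε  0  1  2  3  4  5
  p  1  0  1  2  3  4
  i  2  1  0  1  2  3
  a  3  2  1  1  2  3
  m  4  3  2  2  1  2
  h  5  4  3  3  2  1
The bottom-right entry gives D[5][5] = 1, so no sequence of fewer than 1 edit works. Backtracking through the table gives one optimal edit sequence (1 edit):
  piamh → pixmh (sub a→x @3)
Edit distance = 1.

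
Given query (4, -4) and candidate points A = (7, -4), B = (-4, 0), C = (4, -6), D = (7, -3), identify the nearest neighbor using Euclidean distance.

Distances: d(A) = 3, d(B) ≈ 8.9443, d(C) = 2, d(D) ≈ 3.1623. Nearest: C = (4, -6) with distance 2.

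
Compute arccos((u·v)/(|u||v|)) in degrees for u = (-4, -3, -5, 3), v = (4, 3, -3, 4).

With u = (-4, -3, -5, 3), v = (4, 3, -3, 4):
u·v = (-4)·4 + (-3)·3 + (-5)·(-3) + 3·4 = (-16) + (-9) + 15 + 12 = 2.
|u| = √((-4)² + (-3)² + (-5)² + 3²) = √59, |v| = √(4² + 3² + (-3)² + 4²) = √50, so |u||v| = √(59·50) = √2950.
cos θ = (u·v)/(|u||v|) = 2/√2950 ≈ 0.036823
θ = arccos(0.036823) ≈ 87.89°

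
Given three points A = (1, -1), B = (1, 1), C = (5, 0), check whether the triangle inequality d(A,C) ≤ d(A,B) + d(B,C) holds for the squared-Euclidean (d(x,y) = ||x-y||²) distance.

d(A,B) = 0² + 2² = 4, d(B,C) = 4² + 1² = 17, d(A,C) = 4² + 1² = 17.
d(A,C) = 17 ≤ 4 + 17 = 21. Triangle inequality is satisfied.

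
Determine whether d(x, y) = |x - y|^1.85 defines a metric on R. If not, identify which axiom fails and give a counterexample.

No. d(x,y) = |x-y|^1.85 fails the triangle inequality since p = 1.85 > 1. Counterexample: x = 4, y = 7, z = 9. d(x,z) = |4 - 9|^1.85 = 5^1.85 ≈ 19.6379, but d(x,y) + d(y,z) = 3^1.85 + 2^1.85 ≈ 7.6326 + 3.605 = 11.2376. Since 19.6379 > 11.2376, the triangle inequality is violated.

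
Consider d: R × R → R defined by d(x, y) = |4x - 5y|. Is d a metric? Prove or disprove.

No. d fails symmetry: d(5, 8) = |4·5 - 5·8| = |-20| = 20, but d(8, 5) = |4·8 - 5·5| = |7| = 7. Since 20 ≠ 7, d(x,y) ≠ d(y,x) in general.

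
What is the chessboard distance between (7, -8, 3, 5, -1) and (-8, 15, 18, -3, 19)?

max(|x_i - y_i|) = max(|7 - (-8)|, |-8 - 15|, |3 - 18|, |5 - (-3)|, |-1 - 19|) = max(15, 23, 15, 8, 20) = 23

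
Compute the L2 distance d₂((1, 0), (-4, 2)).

√(Σ(x_i - y_i)²) = √((1 - (-4))² + (0 - 2)²)
= √(5² + (-2)²) = √(25 + 4) = √29 ≈ 5.3852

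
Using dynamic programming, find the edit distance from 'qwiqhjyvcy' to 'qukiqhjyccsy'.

Let D[i][j] be the edit distance between the first i characters of 'qwiqhjyvcy' and the first j characters of 'qukiqhjyccsy', with D[i][0] = i, D[0][j] = j, and D[i][j] = D[i-1][j-1] if the characters match, else 1 + min(D[i-1][j], D[i][j-1], D[i-1][j-1]). Filling the table (rows: prefixes of 'qwiqhjyvcy', columns: prefixes of 'qukiqhjyccsy'):
     ε  q  u  k  i  q  h  j  y  c  c  s  y
  ε  0  1  2  3  4  5  6  7  8  9 10 11 12
  q  1  0  1  2  3  4  5  6  7  8  9 10 11
  w  2  1  1  2  3  4  5  6  7  8  9 10 11
  i  3  2  2  2  2  3  4  5  6  7  8  9 10
  q  4  3  3  3  3  2  3  4  5  6  7  8  9
  h  5  4  4  4  4  3  2  3  4  5  6  7  8
  j  6  5  5  5  5  4  3  2  3  4  5  6  7
  y  7  6  6  6  6  5  4  3  2  3  4  5  6
  v  8  7  7  7  7  6  5  4  3  3  4  5  6
  c  9  8  8  8  8  7  6  5  4  3  3  4  5
  y 10  9  9  9  9  8  7  6  5  4  4  4  4
The bottom-right entry gives D[10][12] = 4, so no sequence of fewer than 4 edits works. Backtracking through the table gives one optimal edit sequence (4 edits):
  qwiqhjyvcy → quwiqhjyvcy (ins u @2)
  quwiqhjyvcy → qukiqhjyvcy (sub w→k @3)
  qukiqhjyvcy → qukiqhjyccy (sub v→c @9)
  qukiqhjyccy → qukiqhjyccsy (ins s @11)
Edit distance = 4.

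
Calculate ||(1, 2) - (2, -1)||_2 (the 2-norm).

(Σ|x_i - y_i|^2)^(1/2) = (|1 - 2|^2 + |2 - (-1)|^2)^(1/2)
= (1^2 + 3^2)^(1/2) = (1 + 9)^(1/2) = (10)^(1/2) ≈ 3.1623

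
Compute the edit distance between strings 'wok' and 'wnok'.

Let D[i][j] be the edit distance between the first i characters of 'wok' and the first j characters of 'wnok', with D[i][0] = i, D[0][j] = j, and D[i][j] = D[i-1][j-1] if the characters match, else 1 + min(D[i-1][j], D[i][j-1], D[i-1][j-1]). Filling the table (rows: prefixes of 'wok', columns: prefixes of 'wnok'):
     ε  w  n  o  k
  ε  0  1  2  3  4
  w  1  0  1  2  3
  o  2  1  1  1  2
  k  3  2  2  2  1
The bottom-right entry gives D[3][4] = 1, so no sequence of fewer than 1 edit works. Backtracking through the table gives one optimal edit sequence (1 edit):
  wok → wnok (ins n @2)
Edit distance = 1.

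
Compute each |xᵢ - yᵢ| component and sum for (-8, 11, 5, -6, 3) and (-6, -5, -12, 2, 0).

Σ|x_i - y_i| = |-8 - (-6)| + |11 - (-5)| + |5 - (-12)| + |-6 - 2| + |3 - 0| = 2 + 16 + 17 + 8 + 3 = 46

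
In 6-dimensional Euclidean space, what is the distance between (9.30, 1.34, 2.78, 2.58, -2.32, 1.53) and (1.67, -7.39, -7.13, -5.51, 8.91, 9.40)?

√(Σ(x_i - y_i)²) = √((9.3 - 1.67)² + (1.34 - (-7.39))² + (2.78 - (-7.13))² + (2.58 - (-5.51))² + (-2.32 - 8.91)² + (1.53 - 9.4)²)
= √(7.63² + 8.73² + 9.91² + 8.09² + (-11.23)² + (-7.87)²) = √(58.2169 + 76.2129 + 98.2081 + 65.4481 + 126.1129 + 61.9369) = √486.1358 ≈ 22.0485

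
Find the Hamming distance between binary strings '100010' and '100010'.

Differing positions: none. Hamming distance = 0.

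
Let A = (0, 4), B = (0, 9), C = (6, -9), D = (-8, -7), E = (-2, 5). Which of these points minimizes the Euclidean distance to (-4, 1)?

Distances: d(A) = 5, d(B) ≈ 8.9443, d(C) ≈ 14.1421, d(D) ≈ 8.9443, d(E) ≈ 4.4721. Nearest: E = (-2, 5) with distance 4.4721.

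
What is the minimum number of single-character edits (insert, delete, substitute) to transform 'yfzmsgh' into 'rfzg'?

Let D[i][j] be the edit distance between the first i characters of 'yfzmsgh' and the first j characters of 'rfzg', with D[i][0] = i, D[0][j] = j, and D[i][j] = D[i-1][j-1] if the characters match, else 1 + min(D[i-1][j], D[i][j-1], D[i-1][j-1]). Filling the table (rows: prefixes of 'yfzmsgh', columns: prefixes of 'rfzg'):
     ε  r  f  z  g
  ε  0  1  2  3  4
  y  1  1  2  3  4
  f  2  2  1  2  3
  z  3  3  2  1  2
  m  4  4  3  2  2
  s  5  5  4  3  3
  g  6  6  5  4  3
  h  7  7  6  5  4
The bottom-right entry gives D[7][4] = 4, so no sequence of fewer than 4 edits works. Backtracking through the table gives one optimal edit sequence (4 edits):
  yfzmsgh → rfzmsgh (sub y→r @1)
  rfzmsgh → rfzsgh (del m @4)
  rfzsgh → rfzgh (del s @4)
  rfzgh → rfzg (del h @5)
Edit distance = 4.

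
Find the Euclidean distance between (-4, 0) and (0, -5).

√(Σ(x_i - y_i)²) = √((-4 - 0)² + (0 - (-5))²)
= √((-4)² + 5²) = √(16 + 25) = √41 ≈ 6.4031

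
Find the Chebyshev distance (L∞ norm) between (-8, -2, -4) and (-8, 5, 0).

max(|x_i - y_i|) = max(|-8 - (-8)|, |-2 - 5|, |-4 - 0|) = max(0, 7, 4) = 7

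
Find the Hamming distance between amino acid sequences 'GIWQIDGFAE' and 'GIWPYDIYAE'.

Differing positions: 4, 5, 7, 8. Hamming distance = 4.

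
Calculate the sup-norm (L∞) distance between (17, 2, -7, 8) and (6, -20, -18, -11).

max(|x_i - y_i|) = max(|17 - 6|, |2 - (-20)|, |-7 - (-18)|, |8 - (-11)|) = max(11, 22, 11, 19) = 22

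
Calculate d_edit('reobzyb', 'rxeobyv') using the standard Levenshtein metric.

Let D[i][j] be the edit distance between the first i characters of 'reobzyb' and the first j characters of 'rxeobyv', with D[i][0] = i, D[0][j] = j, and D[i][j] = D[i-1][j-1] if the characters match, else 1 + min(D[i-1][j], D[i][j-1], D[i-1][j-1]). Filling the table (rows: prefixes of 'reobzyb', columns: prefixes of 'rxeobyv'):
     ε  r  x  e  o  b  y  v
  ε  0  1  2  3  4  5  6  7
  r  1  0  1  2  3  4  5  6
  e  2  1  1  1  2  3  4  5
  o  3  2  2  2  1  2  3  4
  b  4  3  3  3  2  1  2  3
  z  5  4  4  4  3  2  2  3
  y  6  5  5  5  4  3  2  3
  b  7  6  6  6  5  4  3  3
The bottom-right entry gives D[7][7] = 3, so no sequence of fewer than 3 edits works. Backtracking through the table gives one optimal edit sequence (3 edits):
  reobzyb → rxeobzyb (ins x @2)
  rxeobzyb → rxeobyb (del z @6)
  rxeobyb → rxeobyv (sub b→v @7)
Edit distance = 3.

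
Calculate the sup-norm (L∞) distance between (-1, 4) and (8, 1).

max(|x_i - y_i|) = max(|-1 - 8|, |4 - 1|) = max(9, 3) = 9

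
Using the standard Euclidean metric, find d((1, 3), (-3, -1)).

√(Σ(x_i - y_i)²) = √((1 - (-3))² + (3 - (-1))²)
= √(4² + 4²) = √(16 + 16) = √32 ≈ 5.6569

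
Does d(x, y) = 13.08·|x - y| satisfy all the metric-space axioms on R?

Yes. Since |x - y| is a metric on R and 13.08 > 0, the positive scalar multiple 13.08·|x - y| is also a metric: scaling by a positive constant preserves non-negativity, identity (d=0 ⟺ |x-y|=0 ⟺ x=y), symmetry, and the triangle inequality.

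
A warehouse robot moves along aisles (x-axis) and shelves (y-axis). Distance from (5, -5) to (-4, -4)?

Σ|x_i - y_i| = |5 - (-4)| + |-5 - (-4)| = 9 + 1 = 10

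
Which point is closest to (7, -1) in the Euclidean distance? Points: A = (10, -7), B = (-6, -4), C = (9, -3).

Distances: d(A) ≈ 6.7082, d(B) ≈ 13.3417, d(C) ≈ 2.8284. Nearest: C = (9, -3) with distance 2.8284.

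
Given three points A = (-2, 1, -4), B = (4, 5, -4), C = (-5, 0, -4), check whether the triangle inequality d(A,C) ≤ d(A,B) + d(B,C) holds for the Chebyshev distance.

d(A,B) = max(6, 4, 0) = 6, d(B,C) = max(9, 5, 0) = 9, d(A,C) = max(3, 1, 0) = 3.
d(A,C) = 3 ≤ 6 + 9 = 15. Triangle inequality is satisfied.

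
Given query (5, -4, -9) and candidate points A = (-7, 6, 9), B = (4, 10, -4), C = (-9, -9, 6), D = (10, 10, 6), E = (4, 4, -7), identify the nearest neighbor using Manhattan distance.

Distances: d(A) = 40, d(B) = 20, d(C) = 34, d(D) = 34, d(E) = 11. Nearest: E = (4, 4, -7) with distance 11.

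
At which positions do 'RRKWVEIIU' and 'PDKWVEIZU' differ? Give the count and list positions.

Differing positions: 1, 2, 8. Hamming distance = 3.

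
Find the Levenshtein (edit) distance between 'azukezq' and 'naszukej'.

Let D[i][j] be the edit distance between the first i characters of 'azukezq' and the first j characters of 'naszukej', with D[i][0] = i, D[0][j] = j, and D[i][j] = D[i-1][j-1] if the characters match, else 1 + min(D[i-1][j], D[i][j-1], D[i-1][j-1]). Filling the table (rows: prefixes of 'azukezq', columns: prefixes of 'naszukej'):
     ε  n  a  s  z  u  k  e  j
  ε  0  1  2  3  4  5  6  7  8
  a  1  1  1  2  3  4  5  6  7
  z  2  2  2  2  2  3  4  5  6
  u  3  3  3  3  3  2  3  4  5
  k  4  4  4  4  4  3  2  3  4
  e  5  5  5  5  5  4  3  2  3
  z  6  6  6  6  5  5  4  3  3
  q  7  7  7  7  6  6  5  4  4
The bottom-right entry gives D[7][8] = 4, so no sequence of fewer than 4 edits works. Backtracking through the table gives one optimal edit sequence (4 edits):
  azukezq → nazukezq (ins n @1)
  nazukezq → naszukezq (ins s @3)
  naszukezq → naszukeq (del z @8)
  naszukeq → naszukej (sub q→j @8)
Edit distance = 4.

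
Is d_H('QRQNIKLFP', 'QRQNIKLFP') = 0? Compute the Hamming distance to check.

Differing positions: none. Hamming distance = 0, so the claim is true.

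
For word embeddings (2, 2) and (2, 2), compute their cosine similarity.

With u = (2, 2), v = (2, 2):
u·v = 2·2 + 2·2 = 4 + 4 = 8.
|u| = √(2² + 2²) = √8, |v| = √(2² + 2²) = √8, so |u||v| = √(8·8) = √64 = 8.
cos θ = (u·v)/(|u||v|) = 8/8 = 1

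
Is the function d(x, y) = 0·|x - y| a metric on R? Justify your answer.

No. With c = 0, d(x,y) = 0 for all x, y. This fails identity of indiscernibles: d(7, 8) = 0 but 7 ≠ 8.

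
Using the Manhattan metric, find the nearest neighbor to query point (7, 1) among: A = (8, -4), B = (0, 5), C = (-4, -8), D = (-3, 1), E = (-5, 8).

Distances: d(A) = 6, d(B) = 11, d(C) = 20, d(D) = 10, d(E) = 19. Nearest: A = (8, -4) with distance 6.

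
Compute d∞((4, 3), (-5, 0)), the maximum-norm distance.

max(|x_i - y_i|) = max(|4 - (-5)|, |3 - 0|) = max(9, 3) = 9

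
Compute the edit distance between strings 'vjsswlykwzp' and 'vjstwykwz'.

Let D[i][j] be the edit distance between the first i characters of 'vjsswlykwzp' and the first j characters of 'vjstwykwz', with D[i][0] = i, D[0][j] = j, and D[i][j] = D[i-1][j-1] if the characters match, else 1 + min(D[i-1][j], D[i][j-1], D[i-1][j-1]). Filling the table (rows: prefixes of 'vjsswlykwzp', columns: prefixes of 'vjstwykwz'):
     ε  v  j  s  t  w  y  k  w  z
  ε  0  1  2  3  4  5  6  7  8  9
  v  1  0  1  2  3  4  5  6  7  8
  j  2  1  0  1  2  3  4  5  6  7
  s  3  2  1  0  1  2  3  4  5  6
  s  4  3  2  1  1  2  3  4  5  6
  w  5  4  3  2  2  1  2  3  4  5
  l  6  5  4  3  3  2  2  3  4  5
  y  7  6  5  4  4  3  2  3  4  5
  k  8  7  6  5  5  4  3  2  3  4
  w  9  8  7  6  6  5  4  3  2  3
  z 10  9  8  7  7  6  5  4  3  2
  p 11 10  9  8  8  7  6  5  4  3
The bottom-right entry gives D[11][9] = 3, so no sequence of fewer than 3 edits works. Backtracking through the table gives one optimal edit sequence (3 edits):
  vjsswlykwzp → vjstwlykwzp (sub s→t @4)
  vjstwlykwzp → vjstwykwzp (del l @6)
  vjstwykwzp → vjstwykwz (del p @10)
Edit distance = 3.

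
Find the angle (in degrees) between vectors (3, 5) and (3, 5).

With u = (3, 5), v = (3, 5):
u·v = 3·3 + 5·5 = 9 + 25 = 34.
|u| = √(3² + 5²) = √34, |v| = √(3² + 5²) = √34, so |u||v| = √(34·34) = √1156 = 34.
cos θ = (u·v)/(|u||v|) = 34/34 = 1 (the vectors are parallel, pointing the same way)
θ = arccos(1) = 0°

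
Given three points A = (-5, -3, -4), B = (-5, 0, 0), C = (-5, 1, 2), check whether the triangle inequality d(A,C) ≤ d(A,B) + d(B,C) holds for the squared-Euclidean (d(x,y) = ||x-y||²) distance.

d(A,B) = 0² + 3² + 4² = 25, d(B,C) = 0² + 1² + 2² = 5, d(A,C) = 0² + 4² + 6² = 52.
d(A,C) = 52 > 25 + 5 = 30. Triangle inequality is VIOLATED. (Squared-Euclidean is not a metric — this is a counterexample.)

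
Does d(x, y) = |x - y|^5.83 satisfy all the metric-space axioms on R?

No. d(x,y) = |x-y|^5.83 fails the triangle inequality since p = 5.83 > 1. Counterexample: x = 0, y = 7, z = 19. d(x,z) = |0 - 19|^5.83 = 19^5.83 ≈ 28518947.4897, but d(x,y) + d(y,z) = 7^5.83 + 12^5.83 ≈ 84512.6215 + 1957161.502 = 2041674.1235. Since 28518947.4897 > 2041674.1235, the triangle inequality is violated.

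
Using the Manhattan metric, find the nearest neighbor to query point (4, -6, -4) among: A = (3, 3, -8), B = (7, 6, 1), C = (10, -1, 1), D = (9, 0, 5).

Distances: d(A) = 14, d(B) = 20, d(C) = 16, d(D) = 20. Nearest: A = (3, 3, -8) with distance 14.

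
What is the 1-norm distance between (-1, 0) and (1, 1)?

Σ|x_i - y_i| = |-1 - 1| + |0 - 1| = 2 + 1 = 3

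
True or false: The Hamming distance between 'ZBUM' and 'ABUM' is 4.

Differing positions: 1. Hamming distance = 1, so the claim that d_H = 4 is false.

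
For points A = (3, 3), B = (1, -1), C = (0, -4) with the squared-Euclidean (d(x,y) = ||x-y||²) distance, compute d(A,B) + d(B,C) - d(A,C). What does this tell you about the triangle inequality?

d(A,B) = 2² + 4² = 20, d(B,C) = 1² + 3² = 10, d(A,C) = 3² + 7² = 58.
d(A,B) + d(B,C) - d(A,C) = 20 + 10 - 58 = 30 - 58 = -28. This is < 0, so the triangle inequality FAILS for these points (squared-Euclidean is not a metric).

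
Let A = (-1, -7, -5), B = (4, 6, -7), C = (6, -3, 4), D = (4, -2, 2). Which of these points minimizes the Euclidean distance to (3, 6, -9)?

Distances: d(A) ≈ 14.1774, d(B) ≈ 2.2361, d(C) ≈ 16.0935, d(D) ≈ 13.6382. Nearest: B = (4, 6, -7) with distance 2.2361.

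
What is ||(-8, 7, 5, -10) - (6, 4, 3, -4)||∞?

max(|x_i - y_i|) = max(|-8 - 6|, |7 - 4|, |5 - 3|, |-10 - (-4)|) = max(14, 3, 2, 6) = 14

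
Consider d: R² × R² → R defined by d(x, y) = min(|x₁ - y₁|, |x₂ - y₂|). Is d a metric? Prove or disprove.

No. d fails identity of indiscernibles: take x = (-2, 0) and y = (-2, 4). Then d(x,y) = min(|-2 - (-2)|, |0 - 4|) = min(0, 4) = 0, yet x ≠ y.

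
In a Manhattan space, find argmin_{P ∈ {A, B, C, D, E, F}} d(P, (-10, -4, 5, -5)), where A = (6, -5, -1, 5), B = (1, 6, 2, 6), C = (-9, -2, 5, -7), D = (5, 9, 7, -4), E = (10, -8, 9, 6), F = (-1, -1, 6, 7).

Distances: d(A) = 33, d(B) = 35, d(C) = 5, d(D) = 31, d(E) = 39, d(F) = 25. Nearest: C = (-9, -2, 5, -7) with distance 5.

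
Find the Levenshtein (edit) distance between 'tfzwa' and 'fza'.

Let D[i][j] be the edit distance between the first i characters of 'tfzwa' and the first j characters of 'fza', with D[i][0] = i, D[0][j] = j, and D[i][j] = D[i-1][j-1] if the characters match, else 1 + min(D[i-1][j], D[i][j-1], D[i-1][j-1]). Filling the table (rows: prefixes of 'tfzwa', columns: prefixes of 'fza'):
     ε  f  z  a
  ε  0  1  2  3
  t  1  1  2  3
  f  2  1  2  3
  z  3  2  1  2
  w  4  3  2  2
  a  5  4  3  2
The bottom-right entry gives D[5][3] = 2, so no sequence of fewer than 2 edits works. Backtracking through the table gives one optimal edit sequence (2 edits):
  tfzwa → fzwa (del t @1)
  fzwa → fza (del w @3)
Edit distance = 2.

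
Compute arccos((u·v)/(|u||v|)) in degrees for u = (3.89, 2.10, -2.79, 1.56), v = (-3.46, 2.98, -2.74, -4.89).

With u = (3.89, 2.10, -2.79, 1.56), v = (-3.46, 2.98, -2.74, -4.89):
u·v = 3.89·(-3.46) + 2.1·2.98 + (-2.79)·(-2.74) + 1.56·(-4.89) = (-13.4594) + 6.258 + 7.6446 + (-7.6284) = -7.1852.
|u| = √(3.89² + 2.1² + (-2.79)² + 1.56²) = √(15.1321 + 4.41 + 7.7841 + 2.4336) = √29.7598, |v| = √((-3.46)² + 2.98² + (-2.74)² + (-4.89)²) = √(11.9716 + 8.8804 + 7.5076 + 23.9121) = √52.2717.
cos θ = (u·v)/(|u||v|) = -7.1852/(√29.7598·√52.2717) ≈ -0.182176
θ = arccos(-0.182176) ≈ 100.5°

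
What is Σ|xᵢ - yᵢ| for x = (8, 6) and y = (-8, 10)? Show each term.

Σ|x_i - y_i| = |8 - (-8)| + |6 - 10| = 16 + 4 = 20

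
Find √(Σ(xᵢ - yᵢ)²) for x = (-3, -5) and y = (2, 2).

√(Σ(x_i - y_i)²) = √((-3 - 2)² + (-5 - 2)²)
= √((-5)² + (-7)²) = √(25 + 49) = √74 ≈ 8.6023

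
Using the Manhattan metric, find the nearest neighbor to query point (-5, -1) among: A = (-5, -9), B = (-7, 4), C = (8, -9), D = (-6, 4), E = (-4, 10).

Distances: d(A) = 8, d(B) = 7, d(C) = 21, d(D) = 6, d(E) = 12. Nearest: D = (-6, 4) with distance 6.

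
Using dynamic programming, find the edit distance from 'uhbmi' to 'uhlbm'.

Let D[i][j] be the edit distance between the first i characters of 'uhbmi' and the first j characters of 'uhlbm', with D[i][0] = i, D[0][j] = j, and D[i][j] = D[i-1][j-1] if the characters match, else 1 + min(D[i-1][j], D[i][j-1], D[i-1][j-1]). Filling the table (rows: prefixes of 'uhbmi', columns: prefixes of 'uhlbm'):
     ε  u  h  l  b  m
  ε  0  1  2  3  4  5
  u  1  0  1  2  3  4
  h  2  1  0  1  2  3
  b  3  2  1  1  1  2
  m  4  3  2  2  2  1
  i  5  4  3  3  3  2
The bottom-right entry gives D[5][5] = 2, so no sequence of fewer than 2 edits works. Backtracking through the table gives one optimal edit sequence (2 edits):
  uhbmi → uhlbmi (ins l @3)
  uhlbmi → uhlbm (del i @6)
Edit distance = 2.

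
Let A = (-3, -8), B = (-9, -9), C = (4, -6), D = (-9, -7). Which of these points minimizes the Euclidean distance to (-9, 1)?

Distances: d(A) ≈ 10.8167, d(B) = 10, d(C) ≈ 14.7648, d(D) = 8. Nearest: D = (-9, -7) with distance 8.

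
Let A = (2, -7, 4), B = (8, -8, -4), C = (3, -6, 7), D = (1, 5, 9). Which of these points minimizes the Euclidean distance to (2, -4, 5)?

Distances: d(A) ≈ 3.1623, d(B) ≈ 11.5326, d(C) = 3, d(D) ≈ 9.8995. Nearest: C = (3, -6, 7) with distance 3.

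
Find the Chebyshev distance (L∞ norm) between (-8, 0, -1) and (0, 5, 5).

max(|x_i - y_i|) = max(|-8 - 0|, |0 - 5|, |-1 - 5|) = max(8, 5, 6) = 8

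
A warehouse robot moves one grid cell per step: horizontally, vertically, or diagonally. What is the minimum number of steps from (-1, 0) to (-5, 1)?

max(|x_i - y_i|) = max(|-1 - (-5)|, |0 - 1|) = max(4, 1) = 4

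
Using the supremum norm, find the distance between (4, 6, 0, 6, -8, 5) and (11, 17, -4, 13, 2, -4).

max(|x_i - y_i|) = max(|4 - 11|, |6 - 17|, |0 - (-4)|, |6 - 13|, |-8 - 2|, |5 - (-4)|) = max(7, 11, 4, 7, 10, 9) = 11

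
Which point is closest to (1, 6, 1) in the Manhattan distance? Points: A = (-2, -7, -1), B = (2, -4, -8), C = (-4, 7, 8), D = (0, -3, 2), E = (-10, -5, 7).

Distances: d(A) = 18, d(B) = 20, d(C) = 13, d(D) = 11, d(E) = 28. Nearest: D = (0, -3, 2) with distance 11.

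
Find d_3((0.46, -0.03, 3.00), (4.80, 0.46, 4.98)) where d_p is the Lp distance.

(Σ|x_i - y_i|^3)^(1/3) = (|0.46 - 4.8|^3 + |-0.03 - 0.46|^3 + |3 - 4.98|^3)^(1/3)
= (4.34^3 + 0.49^3 + 1.98^3)^(1/3) ≈ (81.7465 + 0.1176 + 7.7624)^(1/3) = (89.6265)^(1/3) ≈ 4.4752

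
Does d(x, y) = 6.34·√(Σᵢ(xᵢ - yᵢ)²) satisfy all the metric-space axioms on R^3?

Yes. The L2 (Euclidean) norm induces a metric on R^3, and multiplying a metric by a positive constant 6.34 > 0 preserves all four axioms: non-negativity (6.34·||x-y|| ≥ 0), identity (6.34·||x-y|| = 0 ⟺ ||x-y|| = 0 ⟺ x = y), symmetry (||x-y|| = ||y-x||), and the triangle inequality (6.34·||x-z|| ≤ 6.34·||x-y|| + 6.34·||y-z||). So d is a metric.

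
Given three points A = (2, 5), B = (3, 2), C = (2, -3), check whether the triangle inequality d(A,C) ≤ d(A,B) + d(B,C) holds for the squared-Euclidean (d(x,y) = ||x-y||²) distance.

d(A,B) = 1² + 3² = 10, d(B,C) = 1² + 5² = 26, d(A,C) = 0² + 8² = 64.
d(A,C) = 64 > 10 + 26 = 36. Triangle inequality is VIOLATED. (Squared-Euclidean is not a metric — this is a counterexample.)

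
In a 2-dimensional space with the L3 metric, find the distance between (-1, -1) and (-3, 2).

(Σ|x_i - y_i|^3)^(1/3) = (|-1 - (-3)|^3 + |-1 - 2|^3)^(1/3)
= (2^3 + 3^3)^(1/3) = (8 + 27)^(1/3) = (35)^(1/3) ≈ 3.2711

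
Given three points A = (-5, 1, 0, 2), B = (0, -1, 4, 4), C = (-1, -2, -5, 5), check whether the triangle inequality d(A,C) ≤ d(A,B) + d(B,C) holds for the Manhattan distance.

d(A,B) = 5 + 2 + 4 + 2 = 13, d(B,C) = 1 + 1 + 9 + 1 = 12, d(A,C) = 4 + 3 + 5 + 3 = 15.
d(A,C) = 15 ≤ 13 + 12 = 25. Triangle inequality is satisfied.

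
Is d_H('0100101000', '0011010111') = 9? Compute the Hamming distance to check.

Differing positions: 2, 3, 4, 5, 6, 7, 8, 9, 10. Hamming distance = 9, so the claim is true.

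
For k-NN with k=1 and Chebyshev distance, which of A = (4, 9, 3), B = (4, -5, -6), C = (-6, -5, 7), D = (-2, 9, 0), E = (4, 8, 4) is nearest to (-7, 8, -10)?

Distances: d(A) = 13, d(B) = 13, d(C) = 17, d(D) = 10, d(E) = 14. Nearest: D = (-2, 9, 0) with distance 10.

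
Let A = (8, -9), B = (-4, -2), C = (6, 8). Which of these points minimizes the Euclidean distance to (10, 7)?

Distances: d(A) ≈ 16.1245, d(B) ≈ 16.6433, d(C) ≈ 4.1231. Nearest: C = (6, 8) with distance 4.1231.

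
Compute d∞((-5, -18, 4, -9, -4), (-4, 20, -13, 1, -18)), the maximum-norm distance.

max(|x_i - y_i|) = max(|-5 - (-4)|, |-18 - 20|, |4 - (-13)|, |-9 - 1|, |-4 - (-18)|) = max(1, 38, 17, 10, 14) = 38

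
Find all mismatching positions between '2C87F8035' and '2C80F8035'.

Differing positions: 4. Hamming distance = 1.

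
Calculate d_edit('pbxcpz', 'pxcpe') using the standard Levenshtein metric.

Let D[i][j] be the edit distance between the first i characters of 'pbxcpz' and the first j characters of 'pxcpe', with D[i][0] = i, D[0][j] = j, and D[i][j] = D[i-1][j-1] if the characters match, else 1 + min(D[i-1][j], D[i][j-1], D[i-1][j-1]). Filling the table (rows: prefixes of 'pbxcpz', columns: prefixes of 'pxcpe'):
     ε  p  x  c  p  e
  ε  0  1  2  3  4  5
  p  1  0  1  2  3  4
  b  2  1  1  2  3  4
  x  3  2  1  2  3  4
  c  4  3  2  1  2  3
  p  5  4  3  2  1  2
  z  6  5  4  3  2  2
The bottom-right entry gives D[6][5] = 2, so no sequence of fewer than 2 edits works. Backtracking through the table gives one optimal edit sequence (2 edits):
  pbxcpz → pxcpz (del b @2)
  pxcpz → pxcpe (sub z→e @5)
Edit distance = 2.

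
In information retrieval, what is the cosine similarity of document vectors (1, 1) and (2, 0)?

With u = (1, 1), v = (2, 0):
u·v = 1·2 + 1·0 = 2 + 0 = 2.
|u| = √(1² + 1²) = √2, |v| = √(2² + 0²) = √4, so |u||v| = √(2·4) = √8.
cos θ = (u·v)/(|u||v|) = 2/√8 ≈ 0.7071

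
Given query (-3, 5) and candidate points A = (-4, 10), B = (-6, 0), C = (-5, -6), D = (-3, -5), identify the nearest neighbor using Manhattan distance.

Distances: d(A) = 6, d(B) = 8, d(C) = 13, d(D) = 10. Nearest: A = (-4, 10) with distance 6.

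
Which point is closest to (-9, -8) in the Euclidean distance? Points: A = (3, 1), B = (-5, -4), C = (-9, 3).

Distances: d(A) = 15, d(B) ≈ 5.6569, d(C) = 11. Nearest: B = (-5, -4) with distance 5.6569.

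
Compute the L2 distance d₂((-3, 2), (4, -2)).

√(Σ(x_i - y_i)²) = √((-3 - 4)² + (2 - (-2))²)
= √((-7)² + 4²) = √(49 + 16) = √65 ≈ 8.0623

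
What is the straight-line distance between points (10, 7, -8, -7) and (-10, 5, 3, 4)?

√(Σ(x_i - y_i)²) = √((10 - (-10))² + (7 - 5)² + (-8 - 3)² + (-7 - 4)²)
= √(20² + 2² + (-11)² + (-11)²) = √(400 + 4 + 121 + 121) = √646 ≈ 25.4165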